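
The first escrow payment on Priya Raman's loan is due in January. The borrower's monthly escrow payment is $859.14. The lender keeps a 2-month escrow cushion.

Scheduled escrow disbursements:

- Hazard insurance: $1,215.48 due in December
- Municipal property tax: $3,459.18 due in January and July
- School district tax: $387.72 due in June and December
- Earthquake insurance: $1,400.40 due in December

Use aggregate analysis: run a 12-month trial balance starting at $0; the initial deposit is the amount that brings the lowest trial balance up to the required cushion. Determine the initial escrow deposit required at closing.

$4,318.32

Cushion = 2 × $859.14 = $1,718.28
Trial balance (start $0, +$859.14 each month, − disbursements):
  Jan: +$859.14 − $3,459.18 → -$2,600.04
  Feb: +$859.14 → -$1,740.90
  Mar: +$859.14 → -$881.76
  Apr: +$859.14 → -$22.62
  May: +$859.14 → $836.52
  Jun: +$859.14 − $387.72 → $1,307.94
  Jul: +$859.14 − $3,459.18 → -$1,292.10
  Aug: +$859.14 → -$432.96
  Sep: +$859.14 → $426.18
  Oct: +$859.14 → $1,285.32
  Nov: +$859.14 → $2,144.46
  Dec: +$859.14 − $3,003.60 → $0.00
Lowest trial balance = -$2,600.04 (Jan)
Initial deposit = cushion − low point = $1,718.28 − (-$2,600.04) = $4,318.32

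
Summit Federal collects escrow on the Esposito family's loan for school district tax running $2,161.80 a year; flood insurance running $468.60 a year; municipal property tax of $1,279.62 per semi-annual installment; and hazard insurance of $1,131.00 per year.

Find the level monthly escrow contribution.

School district tax = $2,161.80
Flood insurance = $468.60
Municipal property tax = $1,279.62 × 2 = $2,559.24
Hazard insurance = $1,131.00
Total per year = $2,161.80 + $468.60 + $2,559.24 + $1,131.00 = $6,320.64
Monthly escrow = $6,320.64 / 12 = $526.72

$526.72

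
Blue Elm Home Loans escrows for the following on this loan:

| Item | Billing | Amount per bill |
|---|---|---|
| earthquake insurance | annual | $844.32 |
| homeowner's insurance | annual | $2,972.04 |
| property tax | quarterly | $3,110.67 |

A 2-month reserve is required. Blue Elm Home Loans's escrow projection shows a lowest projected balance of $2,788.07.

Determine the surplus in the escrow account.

$78.23

Earthquake insurance = $844.32 annually
Homeowner's insurance = $2,972.04 annually
Property tax = $3,110.67 × 4 = $12,442.68 annually
Total annual escrow = $844.32 + $2,972.04 + $12,442.68 = $16,259.04
Monthly escrow = $16,259.04 / 12 = $1,354.92
Required reserve = 2 × $1,354.92 = $2,709.84
Surplus = $2,788.07 − $2,709.84 = $78.23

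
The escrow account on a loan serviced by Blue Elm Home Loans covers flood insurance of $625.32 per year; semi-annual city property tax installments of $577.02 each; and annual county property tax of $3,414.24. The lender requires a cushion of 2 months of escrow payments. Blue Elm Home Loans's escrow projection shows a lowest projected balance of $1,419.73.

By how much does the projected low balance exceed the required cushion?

Flood insurance: $625.32 annually
City property tax: $577.02 × 2 = $1,154.04 annually
County property tax: $3,414.24 annually
Total annual escrow = $625.32 + $1,154.04 + $3,414.24 = $5,193.60
Monthly = $5,193.60 ÷ 12 = $432.80
Required reserve = 2 × $432.80 = $865.60
Surplus = $1,419.73 − $865.60 = $554.13

$554.13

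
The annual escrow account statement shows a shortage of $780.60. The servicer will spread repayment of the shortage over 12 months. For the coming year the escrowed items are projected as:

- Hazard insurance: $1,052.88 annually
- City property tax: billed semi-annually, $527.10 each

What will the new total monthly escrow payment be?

$240.64

Hazard insurance = $1,052.88
City property tax = $527.10 × 2 = $1,054.20
Combined annual = $2,107.08
Base monthly escrow = $2,107.08 ÷ 12 = $175.59
Shortage spread = $780.60 / 12 = $65.05/mo
New monthly escrow = $175.59 + $65.05 = $240.64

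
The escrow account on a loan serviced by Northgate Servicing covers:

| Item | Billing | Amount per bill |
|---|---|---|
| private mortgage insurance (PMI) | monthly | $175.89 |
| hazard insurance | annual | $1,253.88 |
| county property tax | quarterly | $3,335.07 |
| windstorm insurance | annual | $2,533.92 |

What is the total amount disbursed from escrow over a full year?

$19,238.76

Private mortgage insurance (PMI): $175.89 × 12 = $2,110.68 annually
Hazard insurance: $1,253.88 annually
County property tax: $3,335.07 × 4 = $13,340.28 annually
Windstorm insurance: $2,533.92 annually
Combined annual = $2,110.68 + $1,253.88 + $13,340.28 + $2,533.92 = $19,238.76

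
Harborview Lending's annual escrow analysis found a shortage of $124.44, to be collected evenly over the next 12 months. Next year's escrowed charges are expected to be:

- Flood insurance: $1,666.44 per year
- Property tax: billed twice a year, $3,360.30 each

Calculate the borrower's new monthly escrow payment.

Flood insurance = $1,666.44/yr
Property tax = $3,360.30 × 2 = $6,720.60/yr
Total per year = $1,666.44 + $6,720.60 = $8,387.04
Base monthly escrow = $8,387.04 / 12 = $698.92
Shortage spread = $124.44 / 12 = $10.37/mo
Adjusted monthly = $698.92 + $10.37 = $709.29

$709.29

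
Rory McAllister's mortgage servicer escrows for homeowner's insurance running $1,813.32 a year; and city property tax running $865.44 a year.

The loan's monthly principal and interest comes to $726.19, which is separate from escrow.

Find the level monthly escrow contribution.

Homeowner's insurance = $1,813.32 annually
City property tax = $865.44 annually
Annual escrow total = $1,813.32 + $865.44 = $2,678.76
Per month = $2,678.76 / 12 = $223.23

$223.23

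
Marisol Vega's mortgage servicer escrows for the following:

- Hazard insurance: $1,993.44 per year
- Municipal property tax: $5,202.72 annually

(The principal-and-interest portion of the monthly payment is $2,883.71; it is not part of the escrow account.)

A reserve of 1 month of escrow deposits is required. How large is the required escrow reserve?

$599.68

Hazard insurance: $1,993.44/yr
Municipal property tax: $5,202.72/yr
Yearly total = $1,993.44 + $5,202.72 = $7,196.16
Monthly = $7,196.16 ÷ 12 = $599.68
Cushion = 1 × $599.68 = $599.68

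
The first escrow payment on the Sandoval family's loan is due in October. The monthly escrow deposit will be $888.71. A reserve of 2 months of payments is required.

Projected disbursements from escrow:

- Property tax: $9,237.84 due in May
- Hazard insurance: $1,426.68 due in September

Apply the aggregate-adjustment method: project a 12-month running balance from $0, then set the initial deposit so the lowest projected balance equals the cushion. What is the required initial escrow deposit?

Cushion = 2 × $888.71 = $1,777.42
Trial balance (start $0, +$888.71 each month, − disbursements):
  Oct: +$888.71 → $888.71
  Nov: +$888.71 → $1,777.42
  Dec: +$888.71 → $2,666.13
  Jan: +$888.71 → $3,554.84
  Feb: +$888.71 → $4,443.55
  Mar: +$888.71 → $5,332.26
  Apr: +$888.71 → $6,220.97
  May: +$888.71 − $9,237.84 → -$2,128.16
  Jun: +$888.71 → -$1,239.45
  Jul: +$888.71 → -$350.74
  Aug: +$888.71 → $537.97
  Sep: +$888.71 − $1,426.68 → $0.00
Lowest trial balance = -$2,128.16 (May)
Initial deposit = cushion − low point = $1,777.42 − (-$2,128.16) = $3,905.58

$3,905.58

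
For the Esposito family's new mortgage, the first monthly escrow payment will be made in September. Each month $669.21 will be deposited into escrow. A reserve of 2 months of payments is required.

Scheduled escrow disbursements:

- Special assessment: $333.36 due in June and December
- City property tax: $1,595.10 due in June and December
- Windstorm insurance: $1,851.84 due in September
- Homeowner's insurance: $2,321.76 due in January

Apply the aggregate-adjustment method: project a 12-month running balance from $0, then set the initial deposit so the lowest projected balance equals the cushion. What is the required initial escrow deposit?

Cushion = 2 × $669.21 = $1,338.42
Trial balance (start $0, +$669.21 each month, − disbursements):
  Sep: +$669.21 − $1,851.84 → -$1,182.63
  Oct: +$669.21 → -$513.42
  Nov: +$669.21 → $155.79
  Dec: +$669.21 − $1,928.46 → -$1,103.46
  Jan: +$669.21 − $2,321.76 → -$2,756.01
  Feb: +$669.21 → -$2,086.80
  Mar: +$669.21 → -$1,417.59
  Apr: +$669.21 → -$748.38
  May: +$669.21 → -$79.17
  Jun: +$669.21 − $1,928.46 → -$1,338.42
  Jul: +$669.21 → -$669.21
  Aug: +$669.21 → $0.00
Lowest trial balance = -$2,756.01 (Jan)
Initial deposit = cushion − low point = $1,338.42 − (-$2,756.01) = $4,094.43

$4,094.43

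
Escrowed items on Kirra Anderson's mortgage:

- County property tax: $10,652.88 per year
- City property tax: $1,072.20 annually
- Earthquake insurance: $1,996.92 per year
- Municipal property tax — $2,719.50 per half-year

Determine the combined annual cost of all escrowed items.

$19,161.00

County property tax — $10,652.88 per year
City property tax — $1,072.20 per year
Earthquake insurance — $1,996.92 per year
Municipal property tax — $2,719.50 × 2 = $5,439.00 per year
Annual escrow total = $10,652.88 + $1,072.20 + $1,996.92 + $5,439.00 = $19,161.00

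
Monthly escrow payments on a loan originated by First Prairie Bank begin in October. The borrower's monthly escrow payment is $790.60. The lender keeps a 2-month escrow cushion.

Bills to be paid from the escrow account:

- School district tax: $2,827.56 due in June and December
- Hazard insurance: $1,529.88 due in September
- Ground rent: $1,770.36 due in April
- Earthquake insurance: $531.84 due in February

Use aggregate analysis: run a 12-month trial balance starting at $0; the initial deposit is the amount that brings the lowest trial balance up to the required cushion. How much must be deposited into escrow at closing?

$2,423.12

Cushion = 2 × $790.60 = $1,581.20
Trial balance (start $0, +$790.60 each month, − disbursements):
  Oct: +$790.60 → $790.60
  Nov: +$790.60 → $1,581.20
  Dec: +$790.60 − $2,827.56 → -$455.76
  Jan: +$790.60 → $334.84
  Feb: +$790.60 − $531.84 → $593.60
  Mar: +$790.60 → $1,384.20
  Apr: +$790.60 − $1,770.36 → $404.44
  May: +$790.60 → $1,195.04
  Jun: +$790.60 − $2,827.56 → -$841.92
  Jul: +$790.60 → -$51.32
  Aug: +$790.60 → $739.28
  Sep: +$790.60 − $1,529.88 → $0.00
Lowest trial balance = -$841.92 (Jun)
Initial deposit = cushion − low point = $1,581.20 − (-$841.92) = $2,423.12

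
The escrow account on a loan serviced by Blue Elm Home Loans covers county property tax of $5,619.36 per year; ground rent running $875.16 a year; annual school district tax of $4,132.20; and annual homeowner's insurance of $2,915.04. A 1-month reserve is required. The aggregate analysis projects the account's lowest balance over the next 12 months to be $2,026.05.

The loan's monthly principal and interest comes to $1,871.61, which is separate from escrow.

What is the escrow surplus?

$897.57

County property tax — $5,619.36
Ground rent — $875.16
School district tax — $4,132.20
Homeowner's insurance — $2,915.04
Total per year = $5,619.36 + $875.16 + $4,132.20 + $2,915.04 = $13,541.76
Per month = $13,541.76 / 12 = $1,128.48
Required cushion = 1 × $1,128.48 = $1,128.48
Excess over cushion: $2,026.05 − $1,128.48 = $897.57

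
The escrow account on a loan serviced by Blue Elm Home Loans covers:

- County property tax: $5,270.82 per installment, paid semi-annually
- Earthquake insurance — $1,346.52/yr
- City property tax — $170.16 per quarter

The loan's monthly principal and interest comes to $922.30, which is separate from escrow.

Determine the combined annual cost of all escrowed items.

County property tax: $5,270.82 × 2 = $10,541.64 per year
Earthquake insurance: $1,346.52 per year
City property tax: $170.16 × 4 = $680.64 per year
Combined annual = $10,541.64 + $1,346.52 + $680.64 = $12,568.80

$12,568.80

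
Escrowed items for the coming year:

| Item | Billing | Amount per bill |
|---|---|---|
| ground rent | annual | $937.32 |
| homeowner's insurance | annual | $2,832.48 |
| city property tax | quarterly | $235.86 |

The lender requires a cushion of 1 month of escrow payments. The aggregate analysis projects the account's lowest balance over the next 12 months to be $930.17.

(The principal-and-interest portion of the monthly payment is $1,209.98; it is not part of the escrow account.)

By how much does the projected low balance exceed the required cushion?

Ground rent = $937.32 annually
Homeowner's insurance = $2,832.48 annually
City property tax = $235.86 × 4 = $943.44 annually
Yearly total = $937.32 + $2,832.48 + $943.44 = $4,713.24
Per month = $4,713.24 / 12 = $392.77
Cushion = 1 × $392.77 = $392.77
Excess over cushion: $930.17 − $392.77 = $537.40

$537.40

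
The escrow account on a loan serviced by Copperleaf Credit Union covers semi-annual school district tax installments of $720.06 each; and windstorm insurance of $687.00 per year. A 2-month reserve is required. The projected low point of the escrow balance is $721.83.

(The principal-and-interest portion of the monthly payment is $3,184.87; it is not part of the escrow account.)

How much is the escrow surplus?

School district tax = $720.06 × 2 = $1,440.12 per year
Windstorm insurance = $687.00 per year
Total per year = $2,127.12
Per month = $2,127.12 / 12 = $177.26
Cushion = 2 × $177.26 = $354.52
Surplus = $721.83 − $354.52 = $367.31

$367.31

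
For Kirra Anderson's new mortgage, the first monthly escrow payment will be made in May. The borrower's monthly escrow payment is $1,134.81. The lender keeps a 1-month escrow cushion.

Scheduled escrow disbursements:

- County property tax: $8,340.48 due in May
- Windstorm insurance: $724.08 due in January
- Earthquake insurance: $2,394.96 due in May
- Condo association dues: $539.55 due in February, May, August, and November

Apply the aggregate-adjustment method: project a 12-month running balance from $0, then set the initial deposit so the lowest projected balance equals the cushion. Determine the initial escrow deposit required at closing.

Cushion = 1 × $1,134.81 = $1,134.81
Trial balance (start $0, +$1,134.81 each month, − disbursements):
  May: +$1,134.81 − $11,274.99 → -$10,140.18
  Jun: +$1,134.81 → -$9,005.37
  Jul: +$1,134.81 → -$7,870.56
  Aug: +$1,134.81 − $539.55 → -$7,275.30
  Sep: +$1,134.81 → -$6,140.49
  Oct: +$1,134.81 → -$5,005.68
  Nov: +$1,134.81 − $539.55 → -$4,410.42
  Dec: +$1,134.81 → -$3,275.61
  Jan: +$1,134.81 − $724.08 → -$2,864.88
  Feb: +$1,134.81 − $539.55 → -$2,269.62
  Mar: +$1,134.81 → -$1,134.81
  Apr: +$1,134.81 → $0.00
Lowest trial balance = -$10,140.18 (May)
Initial deposit = cushion − low point = $1,134.81 − (-$10,140.18) = $11,274.99

$11,274.99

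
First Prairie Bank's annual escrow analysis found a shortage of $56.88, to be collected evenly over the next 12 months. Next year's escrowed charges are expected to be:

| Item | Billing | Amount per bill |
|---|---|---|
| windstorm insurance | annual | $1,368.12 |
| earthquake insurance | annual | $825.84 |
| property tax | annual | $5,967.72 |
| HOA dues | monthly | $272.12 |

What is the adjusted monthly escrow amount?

$957.00

Windstorm insurance — $1,368.12 per year
Earthquake insurance — $825.84 per year
Property tax — $5,967.72 per year
HOA dues — $272.12 × 12 = $3,265.44 per year
Total per year = $1,368.12 + $825.84 + $5,967.72 + $3,265.44 = $11,427.12
Monthly = $11,427.12 ÷ 12 = $952.26
Shortage spread = $56.88 ÷ 12 = $4.74/mo
New monthly escrow = $952.26 + $4.74 = $957.00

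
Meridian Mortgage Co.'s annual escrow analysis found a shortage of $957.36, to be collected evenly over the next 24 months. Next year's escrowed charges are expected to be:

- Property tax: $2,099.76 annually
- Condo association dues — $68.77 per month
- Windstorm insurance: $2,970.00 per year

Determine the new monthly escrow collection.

Property tax = $2,099.76/yr
Condo association dues = $68.77 × 12 = $825.24/yr
Windstorm insurance = $2,970.00/yr
Total annual escrow = $2,099.76 + $825.24 + $2,970.00 = $5,895.00
Monthly escrow = $5,895.00 ÷ 12 = $491.25
Monthly shortage recovery: $957.36 ÷ 24 = $39.89
New monthly escrow = $491.25 + $39.89 = $531.14

$531.14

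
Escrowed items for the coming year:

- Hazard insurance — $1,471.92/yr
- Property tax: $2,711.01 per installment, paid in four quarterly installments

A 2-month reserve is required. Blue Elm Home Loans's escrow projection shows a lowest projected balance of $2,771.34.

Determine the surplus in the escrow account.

Hazard insurance = $1,471.92/yr
Property tax = $2,711.01 × 4 = $10,844.04/yr
Combined annual = $1,471.92 + $10,844.04 = $12,315.96
Per month = $12,315.96 / 12 = $1,026.33
Cushion = 2 × $1,026.33 = $2,052.66
Excess over cushion: $2,771.34 − $2,052.66 = $718.68

$718.68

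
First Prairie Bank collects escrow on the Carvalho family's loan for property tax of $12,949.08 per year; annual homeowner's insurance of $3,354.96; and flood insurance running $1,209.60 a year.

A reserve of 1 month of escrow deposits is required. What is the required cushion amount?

$1,459.47

Property tax — $12,949.08
Homeowner's insurance — $3,354.96
Flood insurance — $1,209.60
Yearly total = $12,949.08 + $3,354.96 + $1,209.60 = $17,513.64
Monthly escrow = $17,513.64 ÷ 12 = $1,459.47
Cushion = 1 × $1,459.47 = $1,459.47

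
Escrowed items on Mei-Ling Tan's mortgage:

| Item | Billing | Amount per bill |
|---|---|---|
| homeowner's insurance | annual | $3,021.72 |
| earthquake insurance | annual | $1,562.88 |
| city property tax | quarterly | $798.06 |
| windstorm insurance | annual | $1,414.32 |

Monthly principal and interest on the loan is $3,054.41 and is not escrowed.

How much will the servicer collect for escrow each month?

Homeowner's insurance: $3,021.72
Earthquake insurance: $1,562.88
City property tax: $798.06 × 4 = $3,192.24
Windstorm insurance: $1,414.32
Annual escrow total = $3,021.72 + $1,562.88 + $3,192.24 + $1,414.32 = $9,191.16
Monthly = $9,191.16 ÷ 12 = $765.93

$765.93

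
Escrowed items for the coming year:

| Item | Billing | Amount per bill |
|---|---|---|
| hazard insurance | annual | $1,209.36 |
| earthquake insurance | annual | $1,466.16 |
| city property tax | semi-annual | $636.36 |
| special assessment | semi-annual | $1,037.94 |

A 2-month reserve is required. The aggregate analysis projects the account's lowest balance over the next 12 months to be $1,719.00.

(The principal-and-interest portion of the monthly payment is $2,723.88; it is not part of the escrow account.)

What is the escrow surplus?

Hazard insurance: $1,209.36
Earthquake insurance: $1,466.16
City property tax: $636.36 × 2 = $1,272.72
Special assessment: $1,037.94 × 2 = $2,075.88
Total annual escrow = $6,024.12
Monthly = $6,024.12 / 12 = $502.01
Required cushion = 2 × $502.01 = $1,004.02
Surplus = $1,719.00 − $1,004.02 = $714.98

$714.98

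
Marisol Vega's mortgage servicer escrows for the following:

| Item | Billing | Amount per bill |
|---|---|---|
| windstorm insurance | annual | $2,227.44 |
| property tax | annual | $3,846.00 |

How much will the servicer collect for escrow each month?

Windstorm insurance: $2,227.44/yr
Property tax: $3,846.00/yr
Annual escrow total = $2,227.44 + $3,846.00 = $6,073.44
Base monthly escrow = $6,073.44 / 12 = $506.12

$506.12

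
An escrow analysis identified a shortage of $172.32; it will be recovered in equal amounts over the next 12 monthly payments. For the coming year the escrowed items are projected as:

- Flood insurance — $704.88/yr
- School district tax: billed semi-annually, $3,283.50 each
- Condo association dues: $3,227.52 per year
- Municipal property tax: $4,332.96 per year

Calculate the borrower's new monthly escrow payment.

$1,250.39

Flood insurance = $704.88 per year
School district tax = $3,283.50 × 2 = $6,567.00 per year
Condo association dues = $3,227.52 per year
Municipal property tax = $4,332.96 per year
Total per year = $704.88 + $6,567.00 + $3,227.52 + $4,332.96 = $14,832.36
Per month = $14,832.36 ÷ 12 = $1,236.03
Monthly shortage recovery: $172.32 ÷ 12 = $14.36
New monthly escrow = $1,236.03 + $14.36 = $1,250.39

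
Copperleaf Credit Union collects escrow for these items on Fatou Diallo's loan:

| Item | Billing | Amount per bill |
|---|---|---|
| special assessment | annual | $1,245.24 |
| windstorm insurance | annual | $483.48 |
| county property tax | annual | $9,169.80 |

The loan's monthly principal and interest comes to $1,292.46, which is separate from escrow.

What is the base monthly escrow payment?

$908.21

Special assessment = $1,245.24 per year
Windstorm insurance = $483.48 per year
County property tax = $9,169.80 per year
Annual escrow total = $10,898.52
Monthly = $10,898.52 / 12 = $908.21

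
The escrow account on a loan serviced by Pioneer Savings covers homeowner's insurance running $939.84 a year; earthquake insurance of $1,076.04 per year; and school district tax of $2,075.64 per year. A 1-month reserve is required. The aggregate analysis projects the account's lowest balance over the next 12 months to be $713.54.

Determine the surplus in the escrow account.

$372.58

Homeowner's insurance: $939.84 annually
Earthquake insurance: $1,076.04 annually
School district tax: $2,075.64 annually
Combined annual = $4,091.52
Monthly = $4,091.52 / 12 = $340.96
Required reserve = 1 × $340.96 = $340.96
Excess over cushion: $713.54 − $340.96 = $372.58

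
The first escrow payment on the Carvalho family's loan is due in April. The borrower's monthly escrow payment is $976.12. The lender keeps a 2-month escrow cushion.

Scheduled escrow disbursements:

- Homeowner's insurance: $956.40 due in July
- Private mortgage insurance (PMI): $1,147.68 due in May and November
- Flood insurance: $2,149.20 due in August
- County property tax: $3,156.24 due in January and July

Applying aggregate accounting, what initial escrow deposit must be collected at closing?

$4,481.16

Cushion = 2 × $976.12 = $1,952.24
Trial balance (start $0, +$976.12 each month, − disbursements):
  Apr: +$976.12 → $976.12
  May: +$976.12 − $1,147.68 → $804.56
  Jun: +$976.12 → $1,780.68
  Jul: +$976.12 − $4,112.64 → -$1,355.84
  Aug: +$976.12 − $2,149.20 → -$2,528.92
  Sep: +$976.12 → -$1,552.80
  Oct: +$976.12 → -$576.68
  Nov: +$976.12 − $1,147.68 → -$748.24
  Dec: +$976.12 → $227.88
  Jan: +$976.12 − $3,156.24 → -$1,952.24
  Feb: +$976.12 → -$976.12
  Mar: +$976.12 → $0.00
Lowest trial balance = -$2,528.92 (Aug)
Initial deposit = cushion − low point = $1,952.24 − (-$2,528.92) = $4,481.16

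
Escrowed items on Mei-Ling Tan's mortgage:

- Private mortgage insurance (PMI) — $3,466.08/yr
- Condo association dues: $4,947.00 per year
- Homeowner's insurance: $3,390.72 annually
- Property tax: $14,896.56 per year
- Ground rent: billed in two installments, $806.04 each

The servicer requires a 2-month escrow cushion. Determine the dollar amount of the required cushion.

Private mortgage insurance (PMI): $3,466.08/yr
Condo association dues: $4,947.00/yr
Homeowner's insurance: $3,390.72/yr
Property tax: $14,896.56/yr
Ground rent: $806.04 × 2 = $1,612.08/yr
Total annual escrow = $28,312.44
Base monthly escrow = $28,312.44 ÷ 12 = $2,359.37
Cushion = 2 × $2,359.37 = $4,718.74

$4,718.74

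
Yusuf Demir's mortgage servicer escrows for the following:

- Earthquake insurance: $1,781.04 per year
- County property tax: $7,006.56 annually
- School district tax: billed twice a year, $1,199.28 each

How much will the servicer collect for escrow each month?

$932.18

Earthquake insurance = $1,781.04
County property tax = $7,006.56
School district tax = $1,199.28 × 2 = $2,398.56
Total annual escrow = $1,781.04 + $7,006.56 + $2,398.56 = $11,186.16
Per month = $11,186.16 ÷ 12 = $932.18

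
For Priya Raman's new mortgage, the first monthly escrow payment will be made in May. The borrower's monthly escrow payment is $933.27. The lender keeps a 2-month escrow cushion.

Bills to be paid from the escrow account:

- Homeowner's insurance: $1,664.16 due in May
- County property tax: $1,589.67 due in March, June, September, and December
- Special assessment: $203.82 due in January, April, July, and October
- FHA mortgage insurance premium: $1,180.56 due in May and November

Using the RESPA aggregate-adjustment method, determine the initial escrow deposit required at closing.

$4,434.39

Cushion = 2 × $933.27 = $1,866.54
Trial balance (start $0, +$933.27 each month, − disbursements):
  May: +$933.27 − $2,844.72 → -$1,911.45
  Jun: +$933.27 − $1,589.67 → -$2,567.85
  Jul: +$933.27 − $203.82 → -$1,838.40
  Aug: +$933.27 → -$905.13
  Sep: +$933.27 − $1,589.67 → -$1,561.53
  Oct: +$933.27 − $203.82 → -$832.08
  Nov: +$933.27 − $1,180.56 → -$1,079.37
  Dec: +$933.27 − $1,589.67 → -$1,735.77
  Jan: +$933.27 − $203.82 → -$1,006.32
  Feb: +$933.27 → -$73.05
  Mar: +$933.27 − $1,589.67 → -$729.45
  Apr: +$933.27 − $203.82 → $0.00
Lowest trial balance = -$2,567.85 (Jun)
Initial deposit = cushion − low point = $1,866.54 − (-$2,567.85) = $4,434.39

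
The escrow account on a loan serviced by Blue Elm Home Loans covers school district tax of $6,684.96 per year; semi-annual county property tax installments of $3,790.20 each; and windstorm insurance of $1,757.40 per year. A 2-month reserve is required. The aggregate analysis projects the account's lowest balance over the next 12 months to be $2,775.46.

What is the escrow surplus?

School district tax — $6,684.96 per year
County property tax — $3,790.20 × 2 = $7,580.40 per year
Windstorm insurance — $1,757.40 per year
Yearly total = $6,684.96 + $7,580.40 + $1,757.40 = $16,022.76
Per month = $16,022.76 / 12 = $1,335.23
Required cushion = 2 × $1,335.23 = $2,670.46
Surplus = $2,775.46 − $2,670.46 = $105.00

$105.00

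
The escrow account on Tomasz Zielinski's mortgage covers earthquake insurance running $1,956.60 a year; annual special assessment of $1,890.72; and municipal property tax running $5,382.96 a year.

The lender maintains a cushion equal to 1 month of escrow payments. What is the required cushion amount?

Earthquake insurance — $1,956.60 annually
Special assessment — $1,890.72 annually
Municipal property tax — $5,382.96 annually
Annual escrow total = $1,956.60 + $1,890.72 + $5,382.96 = $9,230.28
Monthly = $9,230.28 / 12 = $769.19
Cushion = 1 × $769.19 = $769.19

$769.19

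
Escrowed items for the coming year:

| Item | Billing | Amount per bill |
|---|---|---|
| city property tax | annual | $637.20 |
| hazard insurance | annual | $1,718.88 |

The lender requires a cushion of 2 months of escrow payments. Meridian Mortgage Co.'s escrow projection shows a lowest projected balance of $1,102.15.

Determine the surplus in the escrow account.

City property tax = $637.20 annually
Hazard insurance = $1,718.88 annually
Total per year = $637.20 + $1,718.88 = $2,356.08
Monthly = $2,356.08 ÷ 12 = $196.34
Required cushion = 2 × $196.34 = $392.68
Excess over cushion: $1,102.15 − $392.68 = $709.47

$709.47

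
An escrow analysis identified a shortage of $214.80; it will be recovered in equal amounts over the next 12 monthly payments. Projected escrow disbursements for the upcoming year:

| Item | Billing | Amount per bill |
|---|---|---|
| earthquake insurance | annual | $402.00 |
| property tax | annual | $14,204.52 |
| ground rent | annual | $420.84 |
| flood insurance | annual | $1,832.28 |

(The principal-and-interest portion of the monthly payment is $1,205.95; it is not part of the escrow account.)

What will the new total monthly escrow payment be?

$1,422.87

Earthquake insurance = $402.00
Property tax = $14,204.52
Ground rent = $420.84
Flood insurance = $1,832.28
Total per year = $402.00 + $14,204.52 + $420.84 + $1,832.28 = $16,859.64
Base monthly escrow = $16,859.64 / 12 = $1,404.97
Shortage spread = $214.80 / 12 = $17.90/mo
New monthly escrow = $1,404.97 + $17.90 = $1,422.87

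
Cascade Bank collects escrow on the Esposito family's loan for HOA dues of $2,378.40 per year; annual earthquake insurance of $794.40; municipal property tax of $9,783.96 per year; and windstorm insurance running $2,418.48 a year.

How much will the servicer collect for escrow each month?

HOA dues: $2,378.40
Earthquake insurance: $794.40
Municipal property tax: $9,783.96
Windstorm insurance: $2,418.48
Total annual escrow = $2,378.40 + $794.40 + $9,783.96 + $2,418.48 = $15,375.24
Monthly escrow = $15,375.24 / 12 = $1,281.27

$1,281.27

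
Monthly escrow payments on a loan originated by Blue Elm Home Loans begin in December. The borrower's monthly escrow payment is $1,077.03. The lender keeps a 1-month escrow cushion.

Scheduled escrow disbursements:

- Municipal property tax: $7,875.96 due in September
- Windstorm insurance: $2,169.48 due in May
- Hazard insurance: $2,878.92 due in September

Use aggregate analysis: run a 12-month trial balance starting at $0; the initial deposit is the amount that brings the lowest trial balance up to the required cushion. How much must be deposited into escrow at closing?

Cushion = 1 × $1,077.03 = $1,077.03
Trial balance (start $0, +$1,077.03 each month, − disbursements):
  Dec: +$1,077.03 → $1,077.03
  Jan: +$1,077.03 → $2,154.06
  Feb: +$1,077.03 → $3,231.09
  Mar: +$1,077.03 → $4,308.12
  Apr: +$1,077.03 → $5,385.15
  May: +$1,077.03 − $2,169.48 → $4,292.70
  Jun: +$1,077.03 → $5,369.73
  Jul: +$1,077.03 → $6,446.76
  Aug: +$1,077.03 → $7,523.79
  Sep: +$1,077.03 − $10,754.88 → -$2,154.06
  Oct: +$1,077.03 → -$1,077.03
  Nov: +$1,077.03 → $0.00
Lowest trial balance = -$2,154.06 (Sep)
Initial deposit = cushion − low point = $1,077.03 − (-$2,154.06) = $3,231.09

$3,231.09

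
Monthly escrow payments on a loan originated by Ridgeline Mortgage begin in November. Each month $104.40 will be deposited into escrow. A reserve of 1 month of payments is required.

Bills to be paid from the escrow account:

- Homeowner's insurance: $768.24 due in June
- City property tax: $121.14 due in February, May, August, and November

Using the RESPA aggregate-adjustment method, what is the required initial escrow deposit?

Cushion = 1 × $104.40 = $104.40
Trial balance (start $0, +$104.40 each month, − disbursements):
  Nov: +$104.40 − $121.14 → -$16.74
  Dec: +$104.40 → $87.66
  Jan: +$104.40 → $192.06
  Feb: +$104.40 − $121.14 → $175.32
  Mar: +$104.40 → $279.72
  Apr: +$104.40 → $384.12
  May: +$104.40 − $121.14 → $367.38
  Jun: +$104.40 − $768.24 → -$296.46
  Jul: +$104.40 → -$192.06
  Aug: +$104.40 − $121.14 → -$208.80
  Sep: +$104.40 → -$104.40
  Oct: +$104.40 → $0.00
Lowest trial balance = -$296.46 (Jun)
Initial deposit = cushion − low point = $104.40 − (-$296.46) = $400.86

$400.86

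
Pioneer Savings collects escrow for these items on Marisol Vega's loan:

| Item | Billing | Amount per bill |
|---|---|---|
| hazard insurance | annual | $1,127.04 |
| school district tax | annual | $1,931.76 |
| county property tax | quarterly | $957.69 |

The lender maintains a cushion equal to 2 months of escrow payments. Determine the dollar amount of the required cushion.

$1,148.26

Hazard insurance: $1,127.04 per year
School district tax: $1,931.76 per year
County property tax: $957.69 × 4 = $3,830.76 per year
Total per year = $1,127.04 + $1,931.76 + $3,830.76 = $6,889.56
Base monthly escrow = $6,889.56 ÷ 12 = $574.13
Cushion = 2 × $574.13 = $1,148.26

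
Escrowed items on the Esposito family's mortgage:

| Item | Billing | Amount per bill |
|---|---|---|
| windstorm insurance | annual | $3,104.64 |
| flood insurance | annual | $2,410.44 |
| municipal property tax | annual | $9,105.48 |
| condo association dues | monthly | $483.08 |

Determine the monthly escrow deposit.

$1,701.46

Windstorm insurance — $3,104.64 annually
Flood insurance — $2,410.44 annually
Municipal property tax — $9,105.48 annually
Condo association dues — $483.08 × 12 = $5,796.96 annually
Total annual escrow = $3,104.64 + $2,410.44 + $9,105.48 + $5,796.96 = $20,417.52
Base monthly escrow = $20,417.52 / 12 = $1,701.46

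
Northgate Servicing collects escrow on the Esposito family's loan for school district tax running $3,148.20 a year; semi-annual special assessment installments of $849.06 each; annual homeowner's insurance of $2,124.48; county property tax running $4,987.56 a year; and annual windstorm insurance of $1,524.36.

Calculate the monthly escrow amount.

School district tax — $3,148.20 annually
Special assessment — $849.06 × 2 = $1,698.12 annually
Homeowner's insurance — $2,124.48 annually
County property tax — $4,987.56 annually
Windstorm insurance — $1,524.36 annually
Combined annual = $3,148.20 + $1,698.12 + $2,124.48 + $4,987.56 + $1,524.36 = $13,482.72
Base monthly escrow = $13,482.72 ÷ 12 = $1,123.56

$1,123.56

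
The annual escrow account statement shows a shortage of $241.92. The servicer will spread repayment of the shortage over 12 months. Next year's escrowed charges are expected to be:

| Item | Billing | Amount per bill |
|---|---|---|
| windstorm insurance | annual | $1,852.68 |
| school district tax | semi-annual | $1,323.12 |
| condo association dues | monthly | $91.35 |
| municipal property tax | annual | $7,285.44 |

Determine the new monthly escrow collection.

$1,093.54

Windstorm insurance: $1,852.68/yr
School district tax: $1,323.12 × 2 = $2,646.24/yr
Condo association dues: $91.35 × 12 = $1,096.20/yr
Municipal property tax: $7,285.44/yr
Combined annual = $12,880.56
Monthly = $12,880.56 ÷ 12 = $1,073.38
Monthly shortage recovery: $241.92 ÷ 12 = $20.16
New monthly escrow = $1,073.38 + $20.16 = $1,093.54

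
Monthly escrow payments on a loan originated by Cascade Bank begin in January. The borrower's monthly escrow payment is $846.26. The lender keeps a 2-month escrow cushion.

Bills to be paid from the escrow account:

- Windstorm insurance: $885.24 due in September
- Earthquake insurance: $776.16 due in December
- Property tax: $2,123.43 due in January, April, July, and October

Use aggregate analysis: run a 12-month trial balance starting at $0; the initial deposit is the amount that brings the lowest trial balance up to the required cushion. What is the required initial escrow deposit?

$2,969.69

Cushion = 2 × $846.26 = $1,692.52
Trial balance (start $0, +$846.26 each month, − disbursements):
  Jan: +$846.26 − $2,123.43 → -$1,277.17
  Feb: +$846.26 → -$430.91
  Mar: +$846.26 → $415.35
  Apr: +$846.26 − $2,123.43 → -$861.82
  May: +$846.26 → -$15.56
  Jun: +$846.26 → $830.70
  Jul: +$846.26 − $2,123.43 → -$446.47
  Aug: +$846.26 → $399.79
  Sep: +$846.26 − $885.24 → $360.81
  Oct: +$846.26 − $2,123.43 → -$916.36
  Nov: +$846.26 → -$70.10
  Dec: +$846.26 − $776.16 → $0.00
Lowest trial balance = -$1,277.17 (Jan)
Initial deposit = cushion − low point = $1,692.52 − (-$1,277.17) = $2,969.69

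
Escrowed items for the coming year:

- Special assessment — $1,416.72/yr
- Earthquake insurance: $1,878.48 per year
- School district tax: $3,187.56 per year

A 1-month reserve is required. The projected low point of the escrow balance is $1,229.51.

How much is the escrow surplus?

$689.28

Special assessment: $1,416.72/yr
Earthquake insurance: $1,878.48/yr
School district tax: $3,187.56/yr
Total per year = $1,416.72 + $1,878.48 + $3,187.56 = $6,482.76
Per month = $6,482.76 / 12 = $540.23
Cushion = 1 × $540.23 = $540.23
Excess over cushion: $1,229.51 − $540.23 = $689.28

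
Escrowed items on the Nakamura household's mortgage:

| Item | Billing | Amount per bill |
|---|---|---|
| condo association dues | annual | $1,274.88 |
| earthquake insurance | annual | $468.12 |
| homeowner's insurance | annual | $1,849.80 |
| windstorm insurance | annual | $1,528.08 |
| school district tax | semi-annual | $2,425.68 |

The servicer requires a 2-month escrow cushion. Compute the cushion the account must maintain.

Condo association dues: $1,274.88/yr
Earthquake insurance: $468.12/yr
Homeowner's insurance: $1,849.80/yr
Windstorm insurance: $1,528.08/yr
School district tax: $2,425.68 × 2 = $4,851.36/yr
Annual escrow total = $9,972.24
Base monthly escrow = $9,972.24 / 12 = $831.02
Required cushion = 2 × $831.02 = $1,662.04

$1,662.04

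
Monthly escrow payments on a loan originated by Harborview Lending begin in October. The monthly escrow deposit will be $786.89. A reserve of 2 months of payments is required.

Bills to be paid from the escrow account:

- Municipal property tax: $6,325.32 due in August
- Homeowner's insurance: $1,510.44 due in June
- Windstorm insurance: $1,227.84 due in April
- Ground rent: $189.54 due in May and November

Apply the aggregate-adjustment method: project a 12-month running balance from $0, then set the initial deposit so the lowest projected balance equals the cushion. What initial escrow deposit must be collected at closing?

Cushion = 2 × $786.89 = $1,573.78
Trial balance (start $0, +$786.89 each month, − disbursements):
  Oct: +$786.89 → $786.89
  Nov: +$786.89 − $189.54 → $1,384.24
  Dec: +$786.89 → $2,171.13
  Jan: +$786.89 → $2,958.02
  Feb: +$786.89 → $3,744.91
  Mar: +$786.89 → $4,531.80
  Apr: +$786.89 − $1,227.84 → $4,090.85
  May: +$786.89 − $189.54 → $4,688.20
  Jun: +$786.89 − $1,510.44 → $3,964.65
  Jul: +$786.89 → $4,751.54
  Aug: +$786.89 − $6,325.32 → -$786.89
  Sep: +$786.89 → $0.00
Lowest trial balance = -$786.89 (Aug)
Initial deposit = cushion − low point = $1,573.78 − (-$786.89) = $2,360.67

$2,360.67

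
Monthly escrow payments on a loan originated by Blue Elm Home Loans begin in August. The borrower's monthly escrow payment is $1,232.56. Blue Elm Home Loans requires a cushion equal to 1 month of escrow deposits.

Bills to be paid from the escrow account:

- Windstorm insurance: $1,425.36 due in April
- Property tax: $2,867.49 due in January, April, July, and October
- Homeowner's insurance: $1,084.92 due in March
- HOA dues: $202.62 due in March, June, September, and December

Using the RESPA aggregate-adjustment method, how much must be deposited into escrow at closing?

Cushion = 1 × $1,232.56 = $1,232.56
Trial balance (start $0, +$1,232.56 each month, − disbursements):
  Aug: +$1,232.56 → $1,232.56
  Sep: +$1,232.56 − $202.62 → $2,262.50
  Oct: +$1,232.56 − $2,867.49 → $627.57
  Nov: +$1,232.56 → $1,860.13
  Dec: +$1,232.56 − $202.62 → $2,890.07
  Jan: +$1,232.56 − $2,867.49 → $1,255.14
  Feb: +$1,232.56 → $2,487.70
  Mar: +$1,232.56 − $1,287.54 → $2,432.72
  Apr: +$1,232.56 − $4,292.85 → -$627.57
  May: +$1,232.56 → $604.99
  Jun: +$1,232.56 − $202.62 → $1,634.93
  Jul: +$1,232.56 − $2,867.49 → $0.00
Lowest trial balance = -$627.57 (Apr)
Initial deposit = cushion − low point = $1,232.56 − (-$627.57) = $1,860.13

$1,860.13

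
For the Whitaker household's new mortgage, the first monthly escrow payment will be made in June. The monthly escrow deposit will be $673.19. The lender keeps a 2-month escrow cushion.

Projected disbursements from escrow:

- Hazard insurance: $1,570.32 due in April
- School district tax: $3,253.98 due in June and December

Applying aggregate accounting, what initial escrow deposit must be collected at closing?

$3,927.17

Cushion = 2 × $673.19 = $1,346.38
Trial balance (start $0, +$673.19 each month, − disbursements):
  Jun: +$673.19 − $3,253.98 → -$2,580.79
  Jul: +$673.19 → -$1,907.60
  Aug: +$673.19 → -$1,234.41
  Sep: +$673.19 → -$561.22
  Oct: +$673.19 → $111.97
  Nov: +$673.19 → $785.16
  Dec: +$673.19 − $3,253.98 → -$1,795.63
  Jan: +$673.19 → -$1,122.44
  Feb: +$673.19 → -$449.25
  Mar: +$673.19 → $223.94
  Apr: +$673.19 − $1,570.32 → -$673.19
  May: +$673.19 → $0.00
Lowest trial balance = -$2,580.79 (Jun)
Initial deposit = cushion − low point = $1,346.38 − (-$2,580.79) = $3,927.17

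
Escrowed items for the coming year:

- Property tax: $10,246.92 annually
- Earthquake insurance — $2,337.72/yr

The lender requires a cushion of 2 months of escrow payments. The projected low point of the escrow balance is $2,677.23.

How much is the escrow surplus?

$579.79

Property tax = $10,246.92/yr
Earthquake insurance = $2,337.72/yr
Total annual escrow = $10,246.92 + $2,337.72 = $12,584.64
Base monthly escrow = $12,584.64 ÷ 12 = $1,048.72
Required cushion = 2 × $1,048.72 = $2,097.44
Excess over cushion: $2,677.23 − $2,097.44 = $579.79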